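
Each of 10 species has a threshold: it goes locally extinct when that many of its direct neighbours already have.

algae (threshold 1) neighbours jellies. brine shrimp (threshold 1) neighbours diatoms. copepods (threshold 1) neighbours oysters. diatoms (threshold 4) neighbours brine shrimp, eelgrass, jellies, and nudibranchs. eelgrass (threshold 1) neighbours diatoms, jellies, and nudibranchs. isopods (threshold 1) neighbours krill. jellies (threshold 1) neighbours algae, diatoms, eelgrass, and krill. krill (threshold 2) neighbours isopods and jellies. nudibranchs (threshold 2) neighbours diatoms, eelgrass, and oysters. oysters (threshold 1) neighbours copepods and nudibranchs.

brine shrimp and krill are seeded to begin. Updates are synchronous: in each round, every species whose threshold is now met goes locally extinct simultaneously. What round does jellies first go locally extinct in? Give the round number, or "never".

Round 1 — brine shrimp, krill go locally extinct (initial).
Round 2 — checking thresholds:
  diatoms: 1 of 4 neighbours < 4, holds.
  isopods: 1 of 1 neighbours ≥ 1, goes locally extinct.
  jellies: 1 of 4 neighbours ≥ 1, goes locally extinct.
Round 3 — checking thresholds:
  algae: 1 of 1 neighbours ≥ 1, goes locally extinct.
  diatoms: 2 of 4 neighbours < 4, holds.
  eelgrass: 1 of 3 neighbours ≥ 1, goes locally extinct.
Round 4 — no new extinctions; cascade stops.

2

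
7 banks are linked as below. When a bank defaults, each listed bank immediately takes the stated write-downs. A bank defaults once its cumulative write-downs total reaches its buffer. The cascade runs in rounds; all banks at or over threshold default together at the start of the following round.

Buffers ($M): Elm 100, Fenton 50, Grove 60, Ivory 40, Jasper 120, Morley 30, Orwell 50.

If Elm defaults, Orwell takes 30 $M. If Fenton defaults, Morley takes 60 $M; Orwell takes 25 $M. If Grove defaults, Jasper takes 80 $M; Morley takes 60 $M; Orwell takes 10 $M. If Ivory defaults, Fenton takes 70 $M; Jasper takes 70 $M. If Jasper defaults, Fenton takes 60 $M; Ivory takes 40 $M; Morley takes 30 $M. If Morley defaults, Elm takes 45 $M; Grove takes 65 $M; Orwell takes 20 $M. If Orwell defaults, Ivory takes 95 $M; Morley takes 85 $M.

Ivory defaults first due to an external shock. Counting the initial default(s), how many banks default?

Round 1 — Ivory defaults (initial).
  Fenton: +70 → 70 ≥ 50
  Jasper: +70 → 70 < 120
Round 2 — Fenton defaults.
  Morley: +60 → 60 ≥ 30
  Orwell: +25 → 25 < 50
Round 3 — Morley defaults.
  Elm: +45 → 45 < 100
  Grove: +65 → 65 ≥ 60
  Orwell: +20 → 45 < 50
Round 4 — Grove defaults.
  Jasper: +80 → 150 ≥ 120
  Orwell: +10 → 55 ≥ 50
Round 5 — Jasper, Orwell default.
No further defaults.

6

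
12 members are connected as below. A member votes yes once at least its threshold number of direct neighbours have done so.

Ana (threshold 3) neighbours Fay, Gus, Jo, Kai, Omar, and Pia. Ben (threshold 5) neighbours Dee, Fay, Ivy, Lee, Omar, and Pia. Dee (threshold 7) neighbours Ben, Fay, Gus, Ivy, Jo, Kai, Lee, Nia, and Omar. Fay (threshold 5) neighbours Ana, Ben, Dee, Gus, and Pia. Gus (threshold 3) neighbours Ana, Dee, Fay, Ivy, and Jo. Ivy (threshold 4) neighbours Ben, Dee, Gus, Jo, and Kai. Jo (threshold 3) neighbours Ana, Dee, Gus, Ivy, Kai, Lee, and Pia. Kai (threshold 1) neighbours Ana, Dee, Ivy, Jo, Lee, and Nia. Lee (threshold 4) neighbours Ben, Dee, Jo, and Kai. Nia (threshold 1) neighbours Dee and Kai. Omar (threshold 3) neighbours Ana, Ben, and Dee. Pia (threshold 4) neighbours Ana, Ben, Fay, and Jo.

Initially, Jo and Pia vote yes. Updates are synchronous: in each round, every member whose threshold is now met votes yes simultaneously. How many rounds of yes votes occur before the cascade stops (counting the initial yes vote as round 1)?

3

Round 1 — Jo, Pia vote yes (initial).
Round 2 — checking thresholds:
  Ana: 2 of 6 neighbours < 3, holds.
  Ben: 1 of 6 neighbours < 5, holds.
  Dee: 1 of 9 neighbours < 7, holds.
  Fay: 1 of 5 neighbours < 5, holds.
  Gus: 1 of 5 neighbours < 3, holds.
  Ivy: 1 of 5 neighbours < 4, holds.
  Kai: 1 of 6 neighbours ≥ 1, votes yes.
  Lee: 1 of 4 neighbours < 4, holds.
Round 3 — checking thresholds:
  Ana: 3 of 6 neighbours ≥ 3, votes yes.
  Ben: 1 of 6 neighbours < 5, holds.
  Dee: 2 of 9 neighbours < 7, holds.
  Fay: 1 of 5 neighbours < 5, holds.
  Gus: 1 of 5 neighbours < 3, holds.
  Ivy: 2 of 5 neighbours < 4, holds.
  Lee: 2 of 4 neighbours < 4, holds.
  Nia: 1 of 2 neighbours ≥ 1, votes yes.
Round 4 — no new yes votes; cascade stops.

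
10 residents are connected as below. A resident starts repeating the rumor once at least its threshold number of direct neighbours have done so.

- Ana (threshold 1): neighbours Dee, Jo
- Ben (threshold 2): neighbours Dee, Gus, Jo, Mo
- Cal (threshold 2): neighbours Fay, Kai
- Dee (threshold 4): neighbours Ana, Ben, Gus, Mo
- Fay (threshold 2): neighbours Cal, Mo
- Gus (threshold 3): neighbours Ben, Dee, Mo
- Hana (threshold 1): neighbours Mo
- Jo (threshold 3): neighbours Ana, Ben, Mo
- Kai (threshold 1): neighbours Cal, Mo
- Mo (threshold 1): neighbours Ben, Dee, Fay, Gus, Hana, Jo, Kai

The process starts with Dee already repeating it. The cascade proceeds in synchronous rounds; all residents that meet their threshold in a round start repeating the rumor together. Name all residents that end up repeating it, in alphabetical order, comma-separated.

Round 1 — Dee starts repeating the rumor (initial).
Round 2 — checking thresholds:
  Ana: 1 of 2 neighbours ≥ 1, starts repeating the rumor.
  Ben: 1 of 4 neighbours < 2, not yet.
  Gus: 1 of 3 neighbours < 3, not yet.
  Mo: 1 of 7 neighbours ≥ 1, starts repeating the rumor.
Round 3 — checking thresholds:
  Ben: 2 of 4 neighbours ≥ 2, starts repeating the rumor.
  Fay: 1 of 2 neighbours < 2, not yet.
  Gus: 2 of 3 neighbours < 3, not yet.
  Hana: 1 of 1 neighbours ≥ 1, starts repeating the rumor.
  Jo: 2 of 3 neighbours < 3, not yet.
  Kai: 1 of 2 neighbours ≥ 1, starts repeating the rumor.
Round 4 — checking thresholds:
  Cal: 1 of 2 neighbours < 2, not yet.
  Fay: 1 of 2 neighbours < 2, not yet.
  Gus: 3 of 3 neighbours ≥ 3, starts repeating the rumor.
  Jo: 3 of 3 neighbours ≥ 3, starts repeating the rumor.
Round 5 — no new spreads; cascade stops.

Ana, Ben, Dee, Gus, Hana, Jo, Kai, Mo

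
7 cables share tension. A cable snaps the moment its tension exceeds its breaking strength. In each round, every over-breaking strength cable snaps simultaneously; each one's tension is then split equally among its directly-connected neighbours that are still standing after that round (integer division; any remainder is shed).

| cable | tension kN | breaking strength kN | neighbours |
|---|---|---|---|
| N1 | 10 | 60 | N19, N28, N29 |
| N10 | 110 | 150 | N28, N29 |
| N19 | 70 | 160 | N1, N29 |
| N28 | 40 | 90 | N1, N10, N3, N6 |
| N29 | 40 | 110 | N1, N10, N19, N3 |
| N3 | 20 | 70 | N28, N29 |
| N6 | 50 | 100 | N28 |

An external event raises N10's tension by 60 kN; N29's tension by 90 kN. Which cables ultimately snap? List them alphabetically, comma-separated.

N1, N10, N19, N28, N29, N3, N6

Round 1 — N10 at 170 > 150; N29 at 130 > 110. N10, N29 snap.
  N10 sheds 170 kN to N28: 170 each.
    N28: 40+170 = 210 > 90
  N29 sheds 130 kN to N1, N19, N3: 43 each (1 lost).
    N1: 10+43 = 53 ≤ 60
    N19: 70+43 = 113 ≤ 160
    N3: 20+43 = 63 ≤ 70
Round 2 — N28 snaps.
  N28 sheds 210 kN to N1, N3, N6: 70 each.
    N1: 53+70 = 123 > 60
    N3: 63+70 = 133 > 70
    N6: 50+70 = 120 > 100
Round 3 — N1, N3, N6 snap.
  N1 sheds 123 kN to N19: 123 each.
    N19: 113+123 = 236 > 160
  N3 sheds 133 kN: no online neighbours, lost.
  N6 sheds 120 kN: no online neighbours, lost.
Round 4 — N19 snaps.
  N19 sheds 236 kN: no online neighbours, lost.
No further breaks.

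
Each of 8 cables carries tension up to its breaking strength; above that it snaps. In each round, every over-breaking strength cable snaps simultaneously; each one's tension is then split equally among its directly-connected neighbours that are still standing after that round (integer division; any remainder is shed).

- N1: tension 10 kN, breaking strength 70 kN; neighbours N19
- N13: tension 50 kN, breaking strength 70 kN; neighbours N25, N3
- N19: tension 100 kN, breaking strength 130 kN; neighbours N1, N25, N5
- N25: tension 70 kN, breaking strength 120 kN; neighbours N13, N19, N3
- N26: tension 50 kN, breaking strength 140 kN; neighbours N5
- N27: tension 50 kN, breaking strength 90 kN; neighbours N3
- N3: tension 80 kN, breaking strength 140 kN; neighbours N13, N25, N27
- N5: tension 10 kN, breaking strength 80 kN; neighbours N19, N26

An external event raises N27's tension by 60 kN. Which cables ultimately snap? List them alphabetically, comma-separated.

Round 1 — N27 at 110 > 90. N27 snaps.
  N27 sheds 110 kN to N3: 110 each.
    N3: 80+110 = 190 > 140
Round 2 — N3 snaps.
  N3 sheds 190 kN to N13, N25: 95 each.
    N13: 50+95 = 145 > 70
    N25: 70+95 = 165 > 120
Round 3 — N13, N25 snap.
  N13 sheds 145 kN: no online neighbours, lost.
  N25 sheds 165 kN to N19: 165 each.
    N19: 100+165 = 265 > 130
Round 4 — N19 snaps.
  N19 sheds 265 kN to N1, N5: 132 each (1 lost).
    N1: 10+132 = 142 > 70
    N5: 10+132 = 142 > 80
Round 5 — N1, N5 snap.
  N1 sheds 142 kN: no online neighbours, lost.
  N5 sheds 142 kN to N26: 142 each.
    N26: 50+142 = 192 > 140
Round 6 — N26 snaps.
  N26 sheds 192 kN: no online neighbours, lost.
No further breaks.

N1, N13, N19, N25, N26, N27, N3, N5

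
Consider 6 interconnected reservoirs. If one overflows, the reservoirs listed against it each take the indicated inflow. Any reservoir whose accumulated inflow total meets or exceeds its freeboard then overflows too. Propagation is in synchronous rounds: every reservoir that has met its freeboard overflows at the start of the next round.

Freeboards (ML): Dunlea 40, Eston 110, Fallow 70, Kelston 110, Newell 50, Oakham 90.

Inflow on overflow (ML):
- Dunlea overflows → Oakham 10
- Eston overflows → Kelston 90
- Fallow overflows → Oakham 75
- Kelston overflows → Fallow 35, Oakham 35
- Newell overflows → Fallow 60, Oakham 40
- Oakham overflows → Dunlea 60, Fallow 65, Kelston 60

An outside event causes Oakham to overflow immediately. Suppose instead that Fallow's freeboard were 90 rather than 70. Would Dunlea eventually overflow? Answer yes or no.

With Fallow's freeboard at 90:
Round 1 — Oakham overflows (initial).
  Dunlea: +60 → 60 ≥ 40
  Fallow: +65 → 65 < 90
  Kelston: +60 → 60 < 110
Round 2 — Dunlea overflows.
No further overflows.

yes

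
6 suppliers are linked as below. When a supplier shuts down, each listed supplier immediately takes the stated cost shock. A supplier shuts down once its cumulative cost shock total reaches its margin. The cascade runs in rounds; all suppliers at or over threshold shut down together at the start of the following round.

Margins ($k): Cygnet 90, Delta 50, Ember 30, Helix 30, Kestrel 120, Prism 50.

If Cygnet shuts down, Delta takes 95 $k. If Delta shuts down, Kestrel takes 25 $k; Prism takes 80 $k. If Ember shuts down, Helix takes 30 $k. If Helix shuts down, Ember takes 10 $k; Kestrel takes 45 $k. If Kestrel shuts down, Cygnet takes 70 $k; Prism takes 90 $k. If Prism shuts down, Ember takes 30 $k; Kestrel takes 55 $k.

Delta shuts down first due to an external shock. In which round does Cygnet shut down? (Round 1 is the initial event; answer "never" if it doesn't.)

Round 1 — Delta shuts down (initial).
  Kestrel: +25 → 25 < 120
  Prism: +80 → 80 ≥ 50
Round 2 — Prism shuts down.
  Ember: +30 → 30 ≥ 30
  Kestrel: +55 → 80 < 120
Round 3 — Ember shuts down.
  Helix: +30 → 30 ≥ 30
Round 4 — Helix shuts down.
  Kestrel: +45 → 125 ≥ 120
Round 5 — Kestrel shuts down.
  Cygnet: +70 → 70 < 90
No further shutdowns.

never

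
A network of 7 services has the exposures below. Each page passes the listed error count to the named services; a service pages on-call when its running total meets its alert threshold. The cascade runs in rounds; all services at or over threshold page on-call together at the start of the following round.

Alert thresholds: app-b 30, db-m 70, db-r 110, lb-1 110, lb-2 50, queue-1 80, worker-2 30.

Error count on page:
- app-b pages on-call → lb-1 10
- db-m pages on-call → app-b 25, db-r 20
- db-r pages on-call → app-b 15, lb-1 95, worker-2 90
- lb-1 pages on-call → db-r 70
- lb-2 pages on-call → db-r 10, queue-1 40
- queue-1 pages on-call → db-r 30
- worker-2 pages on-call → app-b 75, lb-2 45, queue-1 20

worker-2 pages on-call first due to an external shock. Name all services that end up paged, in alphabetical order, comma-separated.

app-b, worker-2

Round 1 — worker-2 pages on-call (initial).
  app-b: +75 → 75 ≥ 30
  lb-2: +45 → 45 < 50
  queue-1: +20 → 20 < 80
Round 2 — app-b pages on-call.
  lb-1: +10 → 10 < 110
No further pages.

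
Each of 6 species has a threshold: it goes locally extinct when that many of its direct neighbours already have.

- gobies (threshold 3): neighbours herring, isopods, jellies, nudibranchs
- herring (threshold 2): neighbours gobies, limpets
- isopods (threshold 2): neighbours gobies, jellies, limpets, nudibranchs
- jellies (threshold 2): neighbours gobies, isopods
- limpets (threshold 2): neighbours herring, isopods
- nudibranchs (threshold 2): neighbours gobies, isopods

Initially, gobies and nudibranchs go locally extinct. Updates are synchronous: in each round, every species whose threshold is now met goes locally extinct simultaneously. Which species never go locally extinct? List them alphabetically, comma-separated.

Round 1 — gobies, nudibranchs go locally extinct (initial).
Round 2 — checking thresholds:
  herring: 1 of 2 neighbours < 2, not yet.
  isopods: 2 of 4 neighbours ≥ 2, goes locally extinct.
  jellies: 1 of 2 neighbours < 2, not yet.
Round 3 — checking thresholds:
  herring: 1 of 2 neighbours < 2, not yet.
  jellies: 2 of 2 neighbours ≥ 2, goes locally extinct.
  limpets: 1 of 2 neighbours < 2, not yet.
Round 4 — no new extinctions; cascade stops.

herring, limpets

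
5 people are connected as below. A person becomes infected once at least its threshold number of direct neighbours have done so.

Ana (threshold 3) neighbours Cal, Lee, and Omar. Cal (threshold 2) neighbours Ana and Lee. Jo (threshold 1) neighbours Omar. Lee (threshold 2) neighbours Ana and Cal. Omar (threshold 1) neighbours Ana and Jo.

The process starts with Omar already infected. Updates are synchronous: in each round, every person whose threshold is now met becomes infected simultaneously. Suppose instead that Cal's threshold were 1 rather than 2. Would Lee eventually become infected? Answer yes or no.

no

With Cal's threshold at 1:
Round 1 — Omar becomes infected (initial).
Round 2 — checking thresholds:
  Ana: 1 of 3 neighbours < 3, holds.
  Jo: 1 of 1 neighbours ≥ 1, becomes infected.
Round 3 — no new infections; cascade stops.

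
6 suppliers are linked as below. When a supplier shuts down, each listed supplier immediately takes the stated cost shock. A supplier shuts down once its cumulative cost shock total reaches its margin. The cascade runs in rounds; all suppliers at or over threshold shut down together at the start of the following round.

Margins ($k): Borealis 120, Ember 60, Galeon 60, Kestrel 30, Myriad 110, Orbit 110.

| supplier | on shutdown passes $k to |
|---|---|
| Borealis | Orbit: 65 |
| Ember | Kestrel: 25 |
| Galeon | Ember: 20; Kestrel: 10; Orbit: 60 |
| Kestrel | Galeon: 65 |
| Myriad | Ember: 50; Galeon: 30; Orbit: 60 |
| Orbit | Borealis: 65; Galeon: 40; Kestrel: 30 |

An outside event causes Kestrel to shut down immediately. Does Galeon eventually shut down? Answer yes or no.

Round 1 — Kestrel shuts down (initial).
  Galeon: +65 → 65 ≥ 60
Round 2 — Galeon shuts down.
  Ember: +20 → 20 < 60
  Orbit: +60 → 60 < 110
No further shutdowns.

yes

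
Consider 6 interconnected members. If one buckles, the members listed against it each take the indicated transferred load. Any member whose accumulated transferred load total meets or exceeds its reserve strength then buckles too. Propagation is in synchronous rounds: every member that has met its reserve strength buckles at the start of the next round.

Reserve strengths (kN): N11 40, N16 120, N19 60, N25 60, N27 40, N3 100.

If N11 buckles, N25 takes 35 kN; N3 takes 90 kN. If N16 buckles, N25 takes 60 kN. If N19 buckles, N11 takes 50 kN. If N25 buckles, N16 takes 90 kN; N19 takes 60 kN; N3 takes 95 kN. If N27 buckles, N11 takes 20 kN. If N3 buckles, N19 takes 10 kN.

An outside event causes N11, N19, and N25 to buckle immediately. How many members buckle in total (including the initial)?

4

Round 1 — N11, N19, N25 buckle (initial).
  N16: +90 → 90 < 120
  N3: +90+95 → 185 ≥ 100
Round 2 — N3 buckles.
No further bucklings.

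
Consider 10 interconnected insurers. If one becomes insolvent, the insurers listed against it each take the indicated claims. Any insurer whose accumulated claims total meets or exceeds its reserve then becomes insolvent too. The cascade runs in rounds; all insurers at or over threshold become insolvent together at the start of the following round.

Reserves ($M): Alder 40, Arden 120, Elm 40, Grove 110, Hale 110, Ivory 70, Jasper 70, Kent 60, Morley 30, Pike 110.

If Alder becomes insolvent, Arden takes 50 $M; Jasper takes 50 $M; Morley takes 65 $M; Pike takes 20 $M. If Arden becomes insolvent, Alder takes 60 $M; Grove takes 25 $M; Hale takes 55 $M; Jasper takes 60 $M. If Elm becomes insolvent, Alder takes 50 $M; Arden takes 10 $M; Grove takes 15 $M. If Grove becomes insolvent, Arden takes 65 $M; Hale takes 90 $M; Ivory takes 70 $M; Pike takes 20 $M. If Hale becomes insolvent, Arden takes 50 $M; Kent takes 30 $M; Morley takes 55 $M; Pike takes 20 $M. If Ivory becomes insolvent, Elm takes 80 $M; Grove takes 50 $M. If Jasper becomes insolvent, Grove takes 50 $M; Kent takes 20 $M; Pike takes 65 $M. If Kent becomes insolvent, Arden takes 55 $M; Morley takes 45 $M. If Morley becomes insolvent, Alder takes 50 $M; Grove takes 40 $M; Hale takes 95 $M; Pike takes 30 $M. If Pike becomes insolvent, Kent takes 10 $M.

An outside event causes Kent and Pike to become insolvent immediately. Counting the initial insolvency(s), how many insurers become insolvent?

Round 1 — Kent, Pike become insolvent (initial).
  Arden: +55 → 55 < 120
  Morley: +45 → 45 ≥ 30
Round 2 — Morley becomes insolvent.
  Alder: +50 → 50 ≥ 40
  Grove: +40 → 40 < 110
  Hale: +95 → 95 < 110
Round 3 — Alder becomes insolvent.
  Arden: +50 → 105 < 120
  Jasper: +50 → 50 < 70
No further insolvencies.

4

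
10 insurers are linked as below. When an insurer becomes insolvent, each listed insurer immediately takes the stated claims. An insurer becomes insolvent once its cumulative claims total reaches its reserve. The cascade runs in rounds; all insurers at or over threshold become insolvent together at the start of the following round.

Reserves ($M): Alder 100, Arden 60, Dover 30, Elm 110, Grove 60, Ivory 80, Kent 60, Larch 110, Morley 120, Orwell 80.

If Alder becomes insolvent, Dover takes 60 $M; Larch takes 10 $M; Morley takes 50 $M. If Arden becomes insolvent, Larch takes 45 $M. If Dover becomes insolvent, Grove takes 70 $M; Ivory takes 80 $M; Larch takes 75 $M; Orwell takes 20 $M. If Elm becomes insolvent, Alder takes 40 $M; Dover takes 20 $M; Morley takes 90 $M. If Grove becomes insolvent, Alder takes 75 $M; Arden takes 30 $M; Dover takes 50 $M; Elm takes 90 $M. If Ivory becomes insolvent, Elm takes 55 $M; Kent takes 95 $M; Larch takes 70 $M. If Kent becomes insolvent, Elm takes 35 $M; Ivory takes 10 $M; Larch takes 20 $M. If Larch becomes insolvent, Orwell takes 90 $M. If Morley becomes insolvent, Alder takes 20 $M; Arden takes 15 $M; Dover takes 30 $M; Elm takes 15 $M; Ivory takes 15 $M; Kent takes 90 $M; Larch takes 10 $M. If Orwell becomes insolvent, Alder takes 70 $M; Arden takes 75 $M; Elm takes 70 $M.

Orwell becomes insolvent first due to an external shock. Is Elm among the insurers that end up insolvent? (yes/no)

Round 1 — Orwell becomes insolvent (initial).
  Alder: +70 → 70 < 100
  Arden: +75 → 75 ≥ 60
  Elm: +70 → 70 < 110
Round 2 — Arden becomes insolvent.
  Larch: +45 → 45 < 110
No further insolvencies.

no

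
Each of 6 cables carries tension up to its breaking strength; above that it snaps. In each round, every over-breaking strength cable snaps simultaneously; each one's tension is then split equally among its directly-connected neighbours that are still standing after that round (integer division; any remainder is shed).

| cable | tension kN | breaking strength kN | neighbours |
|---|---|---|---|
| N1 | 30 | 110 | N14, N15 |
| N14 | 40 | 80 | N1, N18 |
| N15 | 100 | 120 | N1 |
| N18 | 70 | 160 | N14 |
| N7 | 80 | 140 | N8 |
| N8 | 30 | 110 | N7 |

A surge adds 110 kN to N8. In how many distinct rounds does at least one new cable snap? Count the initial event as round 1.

2

Round 1 — N8 at 140 > 110. N8 snaps.
  N8 sheds 140 kN to N7: 140 each.
    N7: 80+140 = 220 > 140
Round 2 — N7 snaps.
  N7 sheds 220 kN: no online neighbours, lost.
No further breaks.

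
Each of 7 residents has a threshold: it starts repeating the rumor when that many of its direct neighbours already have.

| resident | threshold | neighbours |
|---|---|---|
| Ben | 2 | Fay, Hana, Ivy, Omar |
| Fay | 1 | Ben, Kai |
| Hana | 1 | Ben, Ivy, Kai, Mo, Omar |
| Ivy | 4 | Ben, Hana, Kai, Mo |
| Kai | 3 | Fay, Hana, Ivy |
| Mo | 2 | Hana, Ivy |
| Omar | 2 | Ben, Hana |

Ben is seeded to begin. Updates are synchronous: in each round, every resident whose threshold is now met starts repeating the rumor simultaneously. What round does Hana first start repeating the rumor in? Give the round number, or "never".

2

Round 1 — Ben starts repeating the rumor (initial).
Round 2 — checking thresholds:
  Fay: 1 of 2 neighbours ≥ 1, starts repeating the rumor.
  Hana: 1 of 5 neighbours ≥ 1, starts repeating the rumor.
  Ivy: 1 of 4 neighbours < 4, not yet.
  Omar: 1 of 2 neighbours < 2, not yet.
Round 3 — checking thresholds:
  Ivy: 2 of 4 neighbours < 4, not yet.
  Kai: 2 of 3 neighbours < 3, not yet.
  Mo: 1 of 2 neighbours < 2, not yet.
  Omar: 2 of 2 neighbours ≥ 2, starts repeating the rumor.
Round 4 — no new spreads; cascade stops.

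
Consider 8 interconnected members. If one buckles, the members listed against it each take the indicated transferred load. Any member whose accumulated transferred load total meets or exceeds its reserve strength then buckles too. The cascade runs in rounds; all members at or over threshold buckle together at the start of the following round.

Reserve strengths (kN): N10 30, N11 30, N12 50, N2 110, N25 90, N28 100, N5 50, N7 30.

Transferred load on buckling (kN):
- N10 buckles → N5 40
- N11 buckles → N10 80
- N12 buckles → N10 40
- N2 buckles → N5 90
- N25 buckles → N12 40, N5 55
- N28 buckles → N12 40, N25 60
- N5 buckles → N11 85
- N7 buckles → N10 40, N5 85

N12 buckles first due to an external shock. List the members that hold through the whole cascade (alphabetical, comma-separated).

Round 1 — N12 buckles (initial).
  N10: +40 → 40 ≥ 30
Round 2 — N10 buckles.
  N5: +40 → 40 < 50
No further bucklings.

N11, N2, N25, N28, N5, N7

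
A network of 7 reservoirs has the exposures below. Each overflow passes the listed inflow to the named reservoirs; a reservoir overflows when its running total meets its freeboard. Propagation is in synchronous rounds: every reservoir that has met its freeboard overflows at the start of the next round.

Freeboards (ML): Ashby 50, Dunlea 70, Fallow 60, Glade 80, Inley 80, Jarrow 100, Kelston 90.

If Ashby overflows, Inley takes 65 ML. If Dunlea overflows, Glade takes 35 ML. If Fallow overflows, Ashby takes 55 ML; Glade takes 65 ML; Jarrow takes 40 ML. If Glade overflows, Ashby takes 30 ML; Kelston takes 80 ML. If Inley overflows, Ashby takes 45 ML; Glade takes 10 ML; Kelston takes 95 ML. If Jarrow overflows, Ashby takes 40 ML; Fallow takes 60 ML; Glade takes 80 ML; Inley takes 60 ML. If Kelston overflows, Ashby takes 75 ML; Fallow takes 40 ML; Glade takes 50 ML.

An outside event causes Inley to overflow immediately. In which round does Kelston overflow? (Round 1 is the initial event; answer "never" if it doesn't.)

Round 1 — Inley overflows (initial).
  Ashby: +45 → 45 < 50
  Glade: +10 → 10 < 80
  Kelston: +95 → 95 ≥ 90
Round 2 — Kelston overflows.
  Ashby: +75 → 120 ≥ 50
  Fallow: +40 → 40 < 60
  Glade: +50 → 60 < 80
Round 3 — Ashby overflows.
No further overflows.

2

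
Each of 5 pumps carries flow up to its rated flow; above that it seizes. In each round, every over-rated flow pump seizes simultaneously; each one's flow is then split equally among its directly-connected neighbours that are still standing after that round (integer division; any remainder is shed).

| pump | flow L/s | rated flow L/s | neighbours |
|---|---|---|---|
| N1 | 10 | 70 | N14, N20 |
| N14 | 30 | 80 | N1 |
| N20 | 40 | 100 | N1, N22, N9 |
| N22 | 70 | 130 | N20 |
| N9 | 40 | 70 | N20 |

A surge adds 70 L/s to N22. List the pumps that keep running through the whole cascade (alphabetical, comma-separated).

Round 1 — N22 at 140 > 130. N22 seizes.
  N22 sheds 140 L/s to N20: 140 each.
    N20: 40+140 = 180 > 100
Round 2 — N20 seizes.
  N20 sheds 180 L/s to N1, N9: 90 each.
    N1: 10+90 = 100 > 70
    N9: 40+90 = 130 > 70
Round 3 — N1, N9 seize.
  N1 sheds 100 L/s to N14: 100 each.
    N14: 30+100 = 130 > 80
  N9 sheds 130 L/s: no online neighbours, lost.
Round 4 — N14 seizes.
  N14 sheds 130 L/s: no online neighbours, lost.
No further seizures.

none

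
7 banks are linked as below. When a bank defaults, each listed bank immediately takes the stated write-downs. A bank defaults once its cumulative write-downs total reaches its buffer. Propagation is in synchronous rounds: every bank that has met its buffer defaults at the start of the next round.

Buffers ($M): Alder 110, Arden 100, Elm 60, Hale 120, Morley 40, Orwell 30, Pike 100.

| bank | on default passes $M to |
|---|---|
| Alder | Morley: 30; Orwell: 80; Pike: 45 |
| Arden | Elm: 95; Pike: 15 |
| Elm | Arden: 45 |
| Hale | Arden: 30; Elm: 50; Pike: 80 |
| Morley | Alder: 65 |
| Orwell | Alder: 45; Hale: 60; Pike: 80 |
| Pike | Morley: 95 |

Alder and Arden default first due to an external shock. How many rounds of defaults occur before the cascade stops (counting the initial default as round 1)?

4

Round 1 — Alder, Arden default (initial).
  Elm: +95 → 95 ≥ 60
  Morley: +30 → 30 < 40
  Orwell: +80 → 80 ≥ 30
  Pike: +45+15 → 60 < 100
Round 2 — Elm, Orwell default.
  Hale: +60 → 60 < 120
  Pike: +80 → 140 ≥ 100
Round 3 — Pike defaults.
  Morley: +95 → 125 ≥ 40
Round 4 — Morley defaults.
No further defaults.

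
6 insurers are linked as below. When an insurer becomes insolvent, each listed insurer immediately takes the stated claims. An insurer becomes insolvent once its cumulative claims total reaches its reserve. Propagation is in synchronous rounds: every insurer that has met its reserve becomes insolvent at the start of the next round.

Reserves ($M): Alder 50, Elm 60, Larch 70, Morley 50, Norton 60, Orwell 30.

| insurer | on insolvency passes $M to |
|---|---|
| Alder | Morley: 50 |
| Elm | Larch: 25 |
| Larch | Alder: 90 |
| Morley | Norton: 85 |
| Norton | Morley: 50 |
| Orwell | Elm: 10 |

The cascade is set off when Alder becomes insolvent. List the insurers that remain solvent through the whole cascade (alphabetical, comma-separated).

Round 1 — Alder becomes insolvent (initial).
  Morley: +50 → 50 ≥ 50
Round 2 — Morley becomes insolvent.
  Norton: +85 → 85 ≥ 60
Round 3 — Norton becomes insolvent.
No further insolvencies.

Elm, Larch, Orwell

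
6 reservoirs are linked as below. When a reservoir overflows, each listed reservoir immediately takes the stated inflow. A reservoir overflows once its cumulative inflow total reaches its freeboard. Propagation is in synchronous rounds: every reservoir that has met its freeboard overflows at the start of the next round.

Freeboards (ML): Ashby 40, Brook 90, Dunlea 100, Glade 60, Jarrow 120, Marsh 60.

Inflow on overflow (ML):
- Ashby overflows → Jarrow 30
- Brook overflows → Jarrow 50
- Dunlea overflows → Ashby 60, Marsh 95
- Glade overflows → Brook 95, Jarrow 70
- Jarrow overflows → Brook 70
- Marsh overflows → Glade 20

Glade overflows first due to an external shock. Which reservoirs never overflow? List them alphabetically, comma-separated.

Ashby, Dunlea, Marsh

Round 1 — Glade overflows (initial).
  Brook: +95 → 95 ≥ 90
  Jarrow: +70 → 70 < 120
Round 2 — Brook overflows.
  Jarrow: +50 → 120 ≥ 120
Round 3 — Jarrow overflows.
No further overflows.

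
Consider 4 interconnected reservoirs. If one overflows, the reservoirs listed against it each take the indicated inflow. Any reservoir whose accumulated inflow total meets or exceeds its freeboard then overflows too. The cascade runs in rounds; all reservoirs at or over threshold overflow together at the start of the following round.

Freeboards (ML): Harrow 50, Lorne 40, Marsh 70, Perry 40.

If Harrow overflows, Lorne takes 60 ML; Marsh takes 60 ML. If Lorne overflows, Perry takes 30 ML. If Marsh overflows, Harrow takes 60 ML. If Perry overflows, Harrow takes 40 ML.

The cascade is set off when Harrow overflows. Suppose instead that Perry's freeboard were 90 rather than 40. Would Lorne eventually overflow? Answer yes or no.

yes

With Perry's freeboard at 90:
Round 1 — Harrow overflows (initial).
  Lorne: +60 → 60 ≥ 40
  Marsh: +60 → 60 < 70
Round 2 — Lorne overflows.
  Perry: +30 → 30 < 90
No further overflows.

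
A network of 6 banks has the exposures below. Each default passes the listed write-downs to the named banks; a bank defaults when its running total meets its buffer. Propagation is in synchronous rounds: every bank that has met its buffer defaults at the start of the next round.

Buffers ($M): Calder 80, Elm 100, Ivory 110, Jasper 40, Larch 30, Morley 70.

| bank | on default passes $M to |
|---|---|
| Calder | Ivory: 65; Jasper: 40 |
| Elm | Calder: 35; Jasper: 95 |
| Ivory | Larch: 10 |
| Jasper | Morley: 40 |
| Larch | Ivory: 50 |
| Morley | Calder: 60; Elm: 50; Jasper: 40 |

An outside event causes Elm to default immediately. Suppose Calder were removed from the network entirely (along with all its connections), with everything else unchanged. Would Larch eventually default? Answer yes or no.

With Calder removed:
Round 1 — Elm defaults (initial).
  Jasper: +95 → 95 ≥ 40
Round 2 — Jasper defaults.
  Morley: +40 → 40 < 70
No further defaults.

no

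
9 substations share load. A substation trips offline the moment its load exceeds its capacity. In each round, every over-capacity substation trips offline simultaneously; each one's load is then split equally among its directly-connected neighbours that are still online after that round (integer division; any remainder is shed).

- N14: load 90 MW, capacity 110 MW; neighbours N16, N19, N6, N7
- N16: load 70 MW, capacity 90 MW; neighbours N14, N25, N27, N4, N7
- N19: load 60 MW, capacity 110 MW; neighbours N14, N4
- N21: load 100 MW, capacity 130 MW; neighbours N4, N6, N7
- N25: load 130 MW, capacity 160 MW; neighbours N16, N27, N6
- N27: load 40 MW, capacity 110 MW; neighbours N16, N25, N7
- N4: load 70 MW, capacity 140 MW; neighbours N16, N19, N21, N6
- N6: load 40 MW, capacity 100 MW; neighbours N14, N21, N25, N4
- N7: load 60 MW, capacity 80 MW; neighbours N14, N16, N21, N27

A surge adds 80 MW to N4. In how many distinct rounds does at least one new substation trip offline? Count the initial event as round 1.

4

Round 1 — N4 at 150 > 140. N4 trips offline.
  N4 sheds 150 MW to N16, N19, N21, N6: 37 each (2 lost).
    N16: 70+37 = 107 > 90
    N19: 60+37 = 97 ≤ 110
    N21: 100+37 = 137 > 130
    N6: 40+37 = 77 ≤ 100
Round 2 — N16, N21 trip offline.
  N16 sheds 107 MW to N14, N25, N27, N7: 26 each (3 lost).
    N14: 90+26 = 116 > 110
    N25: 130+26 = 156 ≤ 160
    N27: 40+26 = 66 ≤ 110
    N7: 60+26 = 86 > 80
  N21 sheds 137 MW to N6, N7: 68 each (1 lost).
    N6: 77+68 = 145 > 100
    N7: 86+68 = 154 > 80
Round 3 — N14, N6, N7 trip offline.
  N14 sheds 116 MW to N19: 116 each.
    N19: 97+116 = 213 > 110
  N6 sheds 145 MW to N25: 145 each.
    N25: 156+145 = 301 > 160
  N7 sheds 154 MW to N27: 154 each.
    N27: 66+154 = 220 > 110
Round 4 — N19, N25, N27 trip offline.
  N19 sheds 213 MW: no online neighbours, lost.
  N25 sheds 301 MW: no online neighbours, lost.
  N27 sheds 220 MW: no online neighbours, lost.
No further trips.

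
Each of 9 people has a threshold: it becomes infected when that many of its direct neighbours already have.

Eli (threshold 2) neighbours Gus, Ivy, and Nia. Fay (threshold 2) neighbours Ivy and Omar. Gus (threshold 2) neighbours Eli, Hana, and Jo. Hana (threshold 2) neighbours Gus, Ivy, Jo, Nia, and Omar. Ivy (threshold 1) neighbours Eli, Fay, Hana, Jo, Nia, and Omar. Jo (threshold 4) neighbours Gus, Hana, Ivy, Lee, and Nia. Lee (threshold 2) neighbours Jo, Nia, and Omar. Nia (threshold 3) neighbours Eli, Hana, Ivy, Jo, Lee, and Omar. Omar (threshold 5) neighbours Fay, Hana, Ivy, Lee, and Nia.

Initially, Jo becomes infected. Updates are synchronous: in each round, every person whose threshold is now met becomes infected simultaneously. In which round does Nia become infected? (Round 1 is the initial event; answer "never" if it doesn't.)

4

Round 1 — Jo becomes infected (initial).
Round 2 — checking thresholds:
  Gus: 1 of 3 neighbours < 2, holds.
  Hana: 1 of 5 neighbours < 2, holds.
  Ivy: 1 of 6 neighbours ≥ 1, becomes infected.
  Lee: 1 of 3 neighbours < 2, holds.
  Nia: 1 of 6 neighbours < 3, holds.
Round 3 — checking thresholds:
  Eli: 1 of 3 neighbours < 2, holds.
  Fay: 1 of 2 neighbours < 2, holds.
  Gus: 1 of 3 neighbours < 2, holds.
  Hana: 2 of 5 neighbours ≥ 2, becomes infected.
  Lee: 1 of 3 neighbours < 2, holds.
  Nia: 2 of 6 neighbours < 3, holds.
  Omar: 1 of 5 neighbours < 5, holds.
Round 4 — checking thresholds:
  Eli: 1 of 3 neighbours < 2, holds.
  Fay: 1 of 2 neighbours < 2, holds.
  Gus: 2 of 3 neighbours ≥ 2, becomes infected.
  Lee: 1 of 3 neighbours < 2, holds.
  Nia: 3 of 6 neighbours ≥ 3, becomes infected.
  Omar: 2 of 5 neighbours < 5, holds.
Round 5 — checking thresholds:
  Eli: 3 of 3 neighbours ≥ 2, becomes infected.
  Fay: 1 of 2 neighbours < 2, holds.
  Lee: 2 of 3 neighbours ≥ 2, becomes infected.
  Omar: 3 of 5 neighbours < 5, holds.
Round 6 — no new infections; cascade stops.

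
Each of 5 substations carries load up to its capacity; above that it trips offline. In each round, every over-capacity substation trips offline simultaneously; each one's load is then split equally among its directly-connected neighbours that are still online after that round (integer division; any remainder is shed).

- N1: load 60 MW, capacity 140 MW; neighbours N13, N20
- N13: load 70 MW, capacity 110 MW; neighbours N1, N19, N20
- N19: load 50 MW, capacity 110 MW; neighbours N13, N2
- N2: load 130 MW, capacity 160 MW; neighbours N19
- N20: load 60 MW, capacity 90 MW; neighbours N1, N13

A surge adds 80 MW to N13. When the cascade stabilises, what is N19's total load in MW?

Round 1 — N13 at 150 > 110. N13 trips offline.
  N13 sheds 150 MW to N1, N19, N20: 50 each.
    N1: 60+50 = 110 ≤ 140
    N19: 50+50 = 100 ≤ 110
    N20: 60+50 = 110 > 90
Round 2 — N20 trips offline.
  N20 sheds 110 MW to N1: 110 each.
    N1: 110+110 = 220 > 140
Round 3 — N1 trips offline.
  N1 sheds 220 MW: no online neighbours, lost.
No further trips.

100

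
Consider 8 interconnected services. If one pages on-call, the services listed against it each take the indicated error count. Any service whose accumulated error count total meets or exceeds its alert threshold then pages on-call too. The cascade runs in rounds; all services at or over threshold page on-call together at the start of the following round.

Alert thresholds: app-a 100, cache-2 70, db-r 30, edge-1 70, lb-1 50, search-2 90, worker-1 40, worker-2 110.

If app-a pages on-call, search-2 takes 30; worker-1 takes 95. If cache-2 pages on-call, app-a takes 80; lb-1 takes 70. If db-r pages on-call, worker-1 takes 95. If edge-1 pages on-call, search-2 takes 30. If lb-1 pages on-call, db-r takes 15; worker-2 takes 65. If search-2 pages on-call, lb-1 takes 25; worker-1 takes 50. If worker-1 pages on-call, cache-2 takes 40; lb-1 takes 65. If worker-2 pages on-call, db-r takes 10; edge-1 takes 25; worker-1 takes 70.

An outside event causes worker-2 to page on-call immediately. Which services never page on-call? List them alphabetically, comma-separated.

Round 1 — worker-2 pages on-call (initial).
  db-r: +10 → 10 < 30
  edge-1: +25 → 25 < 70
  worker-1: +70 → 70 ≥ 40
Round 2 — worker-1 pages on-call.
  cache-2: +40 → 40 < 70
  lb-1: +65 → 65 ≥ 50
Round 3 — lb-1 pages on-call.
  db-r: +15 → 25 < 30
No further pages.

app-a, cache-2, db-r, edge-1, search-2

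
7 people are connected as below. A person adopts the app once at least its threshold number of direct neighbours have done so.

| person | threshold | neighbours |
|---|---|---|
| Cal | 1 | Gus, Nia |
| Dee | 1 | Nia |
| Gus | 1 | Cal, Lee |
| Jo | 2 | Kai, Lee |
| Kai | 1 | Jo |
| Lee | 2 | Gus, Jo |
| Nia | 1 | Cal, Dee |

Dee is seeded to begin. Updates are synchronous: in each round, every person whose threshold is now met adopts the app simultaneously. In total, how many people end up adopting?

4

Round 1 — Dee adopts the app (initial).
Round 2 — checking thresholds:
  Nia: 1 of 2 neighbours ≥ 1, adopts the app.
Round 3 — checking thresholds:
  Cal: 1 of 2 neighbours ≥ 1, adopts the app.
Round 4 — checking thresholds:
  Gus: 1 of 2 neighbours ≥ 1, adopts the app.
Round 5 — no new adoptions; cascade stops.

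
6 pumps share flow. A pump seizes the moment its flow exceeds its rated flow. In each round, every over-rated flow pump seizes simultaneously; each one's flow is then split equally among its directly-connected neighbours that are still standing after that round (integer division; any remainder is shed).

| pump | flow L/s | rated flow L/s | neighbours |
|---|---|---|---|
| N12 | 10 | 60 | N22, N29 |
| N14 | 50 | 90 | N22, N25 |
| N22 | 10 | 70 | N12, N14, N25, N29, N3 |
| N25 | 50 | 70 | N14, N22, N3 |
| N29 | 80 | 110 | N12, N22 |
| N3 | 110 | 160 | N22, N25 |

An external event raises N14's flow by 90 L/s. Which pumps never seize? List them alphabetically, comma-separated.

N12, N29

Round 1 — N14 at 140 > 90. N14 seizes.
  N14 sheds 140 L/s to N22, N25: 70 each.
    N22: 10+70 = 80 > 70
    N25: 50+70 = 120 > 70
Round 2 — N22, N25 seize.
  N22 sheds 80 L/s to N12, N29, N3: 26 each (2 lost).
    N12: 10+26 = 36 ≤ 60
    N29: 80+26 = 106 ≤ 110
    N3: 110+26 = 136 ≤ 160
  N25 sheds 120 L/s to N3: 120 each.
    N3: 136+120 = 256 > 160
Round 3 — N3 seizes.
  N3 sheds 256 L/s: no online neighbours, lost.
No further seizures.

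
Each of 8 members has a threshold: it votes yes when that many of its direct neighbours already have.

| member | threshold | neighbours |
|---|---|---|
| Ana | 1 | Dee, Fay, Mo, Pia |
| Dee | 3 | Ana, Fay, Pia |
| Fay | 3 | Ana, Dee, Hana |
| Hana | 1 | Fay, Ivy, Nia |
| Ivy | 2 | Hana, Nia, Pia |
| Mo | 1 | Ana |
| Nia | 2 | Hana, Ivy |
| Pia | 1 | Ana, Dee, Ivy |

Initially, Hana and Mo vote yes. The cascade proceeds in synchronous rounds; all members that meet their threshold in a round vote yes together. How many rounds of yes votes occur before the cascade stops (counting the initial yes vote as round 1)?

5

Round 1 — Hana, Mo vote yes (initial).
Round 2 — checking thresholds:
  Ana: 1 of 4 neighbours ≥ 1, votes yes.
  Fay: 1 of 3 neighbours < 3, not yet.
  Ivy: 1 of 3 neighbours < 2, not yet.
  Nia: 1 of 2 neighbours < 2, not yet.
Round 3 — checking thresholds:
  Dee: 1 of 3 neighbours < 3, not yet.
  Fay: 2 of 3 neighbours < 3, not yet.
  Ivy: 1 of 3 neighbours < 2, not yet.
  Nia: 1 of 2 neighbours < 2, not yet.
  Pia: 1 of 3 neighbours ≥ 1, votes yes.
Round 4 — checking thresholds:
  Dee: 2 of 3 neighbours < 3, not yet.
  Fay: 2 of 3 neighbours < 3, not yet.
  Ivy: 2 of 3 neighbours ≥ 2, votes yes.
  Nia: 1 of 2 neighbours < 2, not yet.
Round 5 — checking thresholds:
  Dee: 2 of 3 neighbours < 3, not yet.
  Fay: 2 of 3 neighbours < 3, not yet.
  Nia: 2 of 2 neighbours ≥ 2, votes yes.
Round 6 — no new yes votes; cascade stops.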